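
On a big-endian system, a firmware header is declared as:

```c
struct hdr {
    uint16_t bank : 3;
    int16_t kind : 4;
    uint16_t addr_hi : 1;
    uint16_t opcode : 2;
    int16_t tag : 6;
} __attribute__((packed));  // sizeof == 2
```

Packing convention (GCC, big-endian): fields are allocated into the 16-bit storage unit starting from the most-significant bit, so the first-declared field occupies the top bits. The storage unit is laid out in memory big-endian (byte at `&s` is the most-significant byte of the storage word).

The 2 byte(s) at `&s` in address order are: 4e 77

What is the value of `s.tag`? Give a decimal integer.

-9

[0]=0x4e [1]=0x77 (big-endian) → word 0x4e77
bank:3 @ bit 13 → (0x4e77>>13)&0x7 = 0x2
kind:4 @ bit 9 → (0x4e77>>9)&0xf = 0x7
addr_hi:1 @ bit 8 → (0x4e77>>8)&0x1 = 0x0
opcode:2 @ bit 6 → (0x4e77>>6)&0x3 = 0x1
tag:6 @ bit 0 → (0x4e77>>0)&0x3f = 0x37  ←
tag signed 6b, MSB=1: 55 - 64 = -9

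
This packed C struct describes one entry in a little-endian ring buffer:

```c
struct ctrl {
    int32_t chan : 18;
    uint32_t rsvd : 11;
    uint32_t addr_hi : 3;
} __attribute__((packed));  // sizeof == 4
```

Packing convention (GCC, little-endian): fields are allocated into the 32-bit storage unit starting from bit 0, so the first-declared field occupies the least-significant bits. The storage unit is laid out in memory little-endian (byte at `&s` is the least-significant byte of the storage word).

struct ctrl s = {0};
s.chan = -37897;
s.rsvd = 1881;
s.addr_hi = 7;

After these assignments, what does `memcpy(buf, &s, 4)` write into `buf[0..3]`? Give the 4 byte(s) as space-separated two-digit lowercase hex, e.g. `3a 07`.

chan:18 = -37897 → 0x36bf7 << 0 → word 0x00036bf7
rsvd:11 = 1881 → 0x759 << 18 → word 0x1d676bf7
addr_hi:3 = 7 → 0x7 << 29 → word 0xfd676bf7
word = 0xfd676bf7 → little-endian bytes:
  [0]=0xf7  [1]=0x6b  [2]=0x67  [3]=0xfd

f7 6b 67 fd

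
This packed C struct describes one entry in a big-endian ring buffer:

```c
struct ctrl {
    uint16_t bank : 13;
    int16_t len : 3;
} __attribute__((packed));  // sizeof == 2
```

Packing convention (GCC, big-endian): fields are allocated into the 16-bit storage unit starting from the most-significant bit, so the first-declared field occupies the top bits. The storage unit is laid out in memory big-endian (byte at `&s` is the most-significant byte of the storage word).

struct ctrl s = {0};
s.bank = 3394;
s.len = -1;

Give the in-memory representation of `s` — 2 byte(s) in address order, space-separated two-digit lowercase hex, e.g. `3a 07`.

6a 17

[3+:13] bank=3394 & 0x1fff = 0xd42; word=0x6a10
[0+:3] len=-1 & 0x7 = 0x7; word=0x6a17
word = 0x6a17 → big-endian bytes:
  [0]=0x6a  [1]=0x17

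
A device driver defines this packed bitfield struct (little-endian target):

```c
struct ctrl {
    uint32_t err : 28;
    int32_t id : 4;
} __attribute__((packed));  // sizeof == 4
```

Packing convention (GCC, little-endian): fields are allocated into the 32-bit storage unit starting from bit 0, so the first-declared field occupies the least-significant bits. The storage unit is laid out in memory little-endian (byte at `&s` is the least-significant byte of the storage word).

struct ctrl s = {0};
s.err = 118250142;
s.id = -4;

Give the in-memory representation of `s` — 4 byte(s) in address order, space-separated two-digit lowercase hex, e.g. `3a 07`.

9e 5a 0c c7

err (28b) val=118250142 bits=0x70c5a9e at bit 0: 0x070c5a9e
id (4b) val=-4 bits=0xc at bit 28: 0xc70c5a9e
word = 0xc70c5a9e → little-endian bytes:
  [0]=0x9e  [1]=0x5a  [2]=0x0c  [3]=0xc7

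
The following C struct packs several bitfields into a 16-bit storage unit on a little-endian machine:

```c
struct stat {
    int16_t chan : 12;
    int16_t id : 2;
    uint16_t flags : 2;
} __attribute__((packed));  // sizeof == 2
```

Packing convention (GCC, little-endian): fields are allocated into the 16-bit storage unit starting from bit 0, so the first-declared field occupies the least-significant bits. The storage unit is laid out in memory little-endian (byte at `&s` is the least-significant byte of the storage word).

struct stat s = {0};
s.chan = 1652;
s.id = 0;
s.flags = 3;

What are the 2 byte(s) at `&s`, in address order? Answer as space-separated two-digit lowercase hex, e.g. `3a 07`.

chan:12 = 1652 → 0x674 << 0 → word 0x0674
id:2 = 0 → 0x0 << 12 → word 0x0674
flags:2 = 3 → 0x3 << 14 → word 0xc674
word = 0xc674 → little-endian bytes:
  [0]=0x74  [1]=0xc6

74 c6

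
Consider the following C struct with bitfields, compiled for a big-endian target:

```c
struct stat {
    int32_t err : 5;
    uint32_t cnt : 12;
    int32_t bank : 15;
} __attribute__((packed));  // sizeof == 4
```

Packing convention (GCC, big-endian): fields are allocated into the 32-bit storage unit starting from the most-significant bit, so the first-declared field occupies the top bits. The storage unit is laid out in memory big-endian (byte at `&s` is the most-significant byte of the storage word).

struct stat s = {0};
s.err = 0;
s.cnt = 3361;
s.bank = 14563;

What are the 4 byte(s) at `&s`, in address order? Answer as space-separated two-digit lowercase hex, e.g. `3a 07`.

06 90 b8 e3

err:5 = 0 → 0x0 << 27 → word 0x00000000
cnt:12 = 3361 → 0xd21 << 15 → word 0x06908000
bank:15 = 14563 → 0x38e3 << 0 → word 0x0690b8e3
word = 0x0690b8e3 → big-endian bytes:
  [0]=0x06  [1]=0x90  [2]=0xb8  [3]=0xe3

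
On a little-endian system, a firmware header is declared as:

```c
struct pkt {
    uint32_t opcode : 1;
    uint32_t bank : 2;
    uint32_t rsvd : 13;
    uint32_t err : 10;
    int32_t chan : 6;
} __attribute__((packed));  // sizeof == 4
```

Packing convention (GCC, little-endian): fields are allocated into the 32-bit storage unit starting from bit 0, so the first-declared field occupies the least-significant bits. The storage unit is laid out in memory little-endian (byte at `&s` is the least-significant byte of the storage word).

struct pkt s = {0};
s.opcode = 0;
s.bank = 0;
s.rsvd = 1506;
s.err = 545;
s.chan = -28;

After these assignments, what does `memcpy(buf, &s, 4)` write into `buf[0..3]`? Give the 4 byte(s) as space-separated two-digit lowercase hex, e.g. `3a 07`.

10 2f 21 92

[0+:1] opcode=0 & 0x1 = 0x0; word=0x00000000
[1+:2] bank=0 & 0x3 = 0x0; word=0x00000000
[3+:13] rsvd=1506 & 0x1fff = 0x5e2; word=0x00002f10
[16+:10] err=545 & 0x3ff = 0x221; word=0x02212f10
[26+:6] chan=-28 & 0x3f = 0x24; word=0x92212f10
word = 0x92212f10 → little-endian bytes:
  [0]=0x10  [1]=0x2f  [2]=0x21  [3]=0x92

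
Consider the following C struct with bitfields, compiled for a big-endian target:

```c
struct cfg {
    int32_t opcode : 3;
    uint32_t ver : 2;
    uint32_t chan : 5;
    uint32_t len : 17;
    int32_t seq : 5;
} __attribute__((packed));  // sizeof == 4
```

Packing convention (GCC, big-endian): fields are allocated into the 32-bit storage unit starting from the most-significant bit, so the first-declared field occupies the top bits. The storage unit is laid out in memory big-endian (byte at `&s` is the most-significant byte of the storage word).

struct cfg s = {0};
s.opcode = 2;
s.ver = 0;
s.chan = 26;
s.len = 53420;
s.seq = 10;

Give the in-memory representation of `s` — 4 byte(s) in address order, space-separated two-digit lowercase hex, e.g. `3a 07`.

46 9a 15 8a

opcode (3b) val=2 bits=0x2 at bit 29: 0x40000000
ver (2b) val=0 bits=0x0 at bit 27: 0x40000000
chan (5b) val=26 bits=0x1a at bit 22: 0x46800000
len (17b) val=53420 bits=0xd0ac at bit 5: 0x469a1580
seq (5b) val=10 bits=0xa at bit 0: 0x469a158a
word = 0x469a158a → big-endian bytes:
  [0]=0x46  [1]=0x9a  [2]=0x15  [3]=0x8a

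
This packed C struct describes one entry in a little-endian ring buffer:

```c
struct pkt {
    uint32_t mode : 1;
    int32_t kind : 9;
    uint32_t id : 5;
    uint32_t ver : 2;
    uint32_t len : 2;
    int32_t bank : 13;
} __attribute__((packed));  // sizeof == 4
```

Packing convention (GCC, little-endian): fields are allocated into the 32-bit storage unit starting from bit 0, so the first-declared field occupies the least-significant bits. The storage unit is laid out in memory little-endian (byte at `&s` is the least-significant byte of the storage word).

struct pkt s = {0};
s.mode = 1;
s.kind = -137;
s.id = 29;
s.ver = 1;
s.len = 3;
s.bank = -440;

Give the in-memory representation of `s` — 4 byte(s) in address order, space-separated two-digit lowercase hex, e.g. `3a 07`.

ef f6 46 f2

[0+:1] mode=1 & 0x1 = 0x1; word=0x00000001
[1+:9] kind=-137 & 0x1ff = 0x177; word=0x000002ef
[10+:5] id=29 & 0x1f = 0x1d; word=0x000076ef
[15+:2] ver=1 & 0x3 = 0x1; word=0x0000f6ef
[17+:2] len=3 & 0x3 = 0x3; word=0x0006f6ef
[19+:13] bank=-440 & 0x1fff = 0x1e48; word=0xf246f6ef
word = 0xf246f6ef → little-endian bytes:
  [0]=0xef  [1]=0xf6  [2]=0x46  [3]=0xf2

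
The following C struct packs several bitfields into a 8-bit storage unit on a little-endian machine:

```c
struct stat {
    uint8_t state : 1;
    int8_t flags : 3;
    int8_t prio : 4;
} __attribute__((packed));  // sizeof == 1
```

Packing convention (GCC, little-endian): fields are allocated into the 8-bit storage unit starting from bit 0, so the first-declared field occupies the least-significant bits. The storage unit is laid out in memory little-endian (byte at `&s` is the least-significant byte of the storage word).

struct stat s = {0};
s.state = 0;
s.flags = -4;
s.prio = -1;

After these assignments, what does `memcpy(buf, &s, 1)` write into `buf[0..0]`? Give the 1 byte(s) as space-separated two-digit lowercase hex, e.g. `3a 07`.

f8

state (1b) val=0 bits=0x0 at bit 0: 0x00
flags (3b) val=-4 bits=0x4 at bit 1: 0x08
prio (4b) val=-1 bits=0xf at bit 4: 0xf8
word = 0xf8 → little-endian bytes:
  [0]=0xf8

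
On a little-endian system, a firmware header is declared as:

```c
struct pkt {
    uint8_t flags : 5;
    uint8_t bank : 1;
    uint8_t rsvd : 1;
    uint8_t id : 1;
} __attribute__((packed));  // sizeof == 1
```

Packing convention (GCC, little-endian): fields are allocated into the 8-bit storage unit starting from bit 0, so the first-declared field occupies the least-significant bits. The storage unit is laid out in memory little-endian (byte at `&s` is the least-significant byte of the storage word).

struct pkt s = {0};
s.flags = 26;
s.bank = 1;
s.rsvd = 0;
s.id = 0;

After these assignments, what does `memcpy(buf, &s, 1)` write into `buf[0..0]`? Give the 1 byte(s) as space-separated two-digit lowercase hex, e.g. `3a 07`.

3a

flags:5 = 26 → 0x1a << 0 → word 0x1a
bank:1 = 1 → 0x1 << 5 → word 0x3a
rsvd:1 = 0 → 0x0 << 6 → word 0x3a
id:1 = 0 → 0x0 << 7 → word 0x3a
word = 0x3a → little-endian bytes:
  [0]=0x3a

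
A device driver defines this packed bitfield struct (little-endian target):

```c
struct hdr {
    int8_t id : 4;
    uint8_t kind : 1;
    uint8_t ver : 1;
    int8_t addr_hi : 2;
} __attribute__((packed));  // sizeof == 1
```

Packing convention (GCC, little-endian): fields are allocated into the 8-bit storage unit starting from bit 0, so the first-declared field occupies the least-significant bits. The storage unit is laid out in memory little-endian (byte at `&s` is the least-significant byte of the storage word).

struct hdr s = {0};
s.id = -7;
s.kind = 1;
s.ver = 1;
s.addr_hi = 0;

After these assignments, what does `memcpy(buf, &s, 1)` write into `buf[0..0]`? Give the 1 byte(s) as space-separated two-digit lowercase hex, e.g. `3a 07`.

39

id (4b) val=-7 bits=0x9 at bit 0: 0x09
kind (1b) val=1 bits=0x1 at bit 4: 0x19
ver (1b) val=1 bits=0x1 at bit 5: 0x39
addr_hi (2b) val=0 bits=0x0 at bit 6: 0x39
word = 0x39 → little-endian bytes:
  [0]=0x39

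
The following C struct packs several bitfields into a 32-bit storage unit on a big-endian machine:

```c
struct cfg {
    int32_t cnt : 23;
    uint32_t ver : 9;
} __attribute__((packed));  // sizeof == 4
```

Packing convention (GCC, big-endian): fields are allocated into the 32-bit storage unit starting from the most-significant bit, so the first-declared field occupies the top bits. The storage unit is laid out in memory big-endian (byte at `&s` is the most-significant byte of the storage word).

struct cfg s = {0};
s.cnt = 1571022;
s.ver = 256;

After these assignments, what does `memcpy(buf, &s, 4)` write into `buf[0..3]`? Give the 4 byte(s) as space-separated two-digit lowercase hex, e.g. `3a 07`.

cnt:23 = 1571022 → 0x17f8ce << 9 → word 0x2ff19c00
ver:9 = 256 → 0x100 << 0 → word 0x2ff19d00
word = 0x2ff19d00 → big-endian bytes:
  [0]=0x2f  [1]=0xf1  [2]=0x9d  [3]=0x00

2f f1 9d 00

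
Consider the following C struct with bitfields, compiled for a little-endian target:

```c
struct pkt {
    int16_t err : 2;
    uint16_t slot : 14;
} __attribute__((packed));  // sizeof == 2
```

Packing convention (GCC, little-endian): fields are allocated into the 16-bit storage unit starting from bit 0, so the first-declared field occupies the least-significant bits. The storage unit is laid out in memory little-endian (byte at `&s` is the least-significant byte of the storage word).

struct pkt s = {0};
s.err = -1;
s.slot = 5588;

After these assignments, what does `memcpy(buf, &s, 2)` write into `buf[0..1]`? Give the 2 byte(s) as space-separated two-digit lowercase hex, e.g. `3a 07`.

err:2 = -1 → 0x3 << 0 → word 0x0003
slot:14 = 5588 → 0x15d4 << 2 → word 0x5753
word = 0x5753 → little-endian bytes:
  [0]=0x53  [1]=0x57

53 57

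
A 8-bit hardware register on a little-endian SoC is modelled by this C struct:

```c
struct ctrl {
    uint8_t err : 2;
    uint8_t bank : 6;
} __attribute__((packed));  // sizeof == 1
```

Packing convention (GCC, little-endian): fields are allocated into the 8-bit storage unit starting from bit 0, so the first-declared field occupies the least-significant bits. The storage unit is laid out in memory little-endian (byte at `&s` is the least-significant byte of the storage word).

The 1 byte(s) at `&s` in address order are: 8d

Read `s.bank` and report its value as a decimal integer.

[0]=0x8d (little-endian) → word 0x8d
err [0+:2] = (word>>0) & 0x3 = 1
bank [2+:6] = (word>>2) & 0x3f = 35  ←

35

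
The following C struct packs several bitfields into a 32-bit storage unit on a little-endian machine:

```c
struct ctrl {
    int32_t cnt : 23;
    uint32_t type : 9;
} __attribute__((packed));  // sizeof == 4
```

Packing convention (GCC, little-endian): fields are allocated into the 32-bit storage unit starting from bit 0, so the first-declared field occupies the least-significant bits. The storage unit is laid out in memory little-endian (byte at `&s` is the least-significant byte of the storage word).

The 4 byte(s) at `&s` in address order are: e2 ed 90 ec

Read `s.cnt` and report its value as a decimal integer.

[0]=0xe2 [1]=0xed [2]=0x90 [3]=0xec (little-endian) → word 0xec90ede2
cnt:23 @ bit 0 → (0xec90ede2>>0)&0x7fffff = 0x10ede2  ←
type:9 @ bit 23 → (0xec90ede2>>23)&0x1ff = 0x1d9
cnt signed 23b, MSB=0: value = 1109474

1109474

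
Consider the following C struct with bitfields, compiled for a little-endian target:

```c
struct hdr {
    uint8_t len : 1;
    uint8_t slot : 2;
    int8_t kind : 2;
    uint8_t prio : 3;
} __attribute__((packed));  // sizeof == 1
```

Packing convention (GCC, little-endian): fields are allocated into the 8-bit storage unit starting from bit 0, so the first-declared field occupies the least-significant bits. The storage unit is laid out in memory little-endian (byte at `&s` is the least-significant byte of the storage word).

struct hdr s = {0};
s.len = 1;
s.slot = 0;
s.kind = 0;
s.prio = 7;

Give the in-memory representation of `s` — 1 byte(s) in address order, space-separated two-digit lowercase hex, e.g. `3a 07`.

e1

[0+:1] len=1 & 0x1 = 0x1; word=0x01
[1+:2] slot=0 & 0x3 = 0x0; word=0x01
[3+:2] kind=0 & 0x3 = 0x0; word=0x01
[5+:3] prio=7 & 0x7 = 0x7; word=0xe1
word = 0xe1 → little-endian bytes:
  [0]=0xe1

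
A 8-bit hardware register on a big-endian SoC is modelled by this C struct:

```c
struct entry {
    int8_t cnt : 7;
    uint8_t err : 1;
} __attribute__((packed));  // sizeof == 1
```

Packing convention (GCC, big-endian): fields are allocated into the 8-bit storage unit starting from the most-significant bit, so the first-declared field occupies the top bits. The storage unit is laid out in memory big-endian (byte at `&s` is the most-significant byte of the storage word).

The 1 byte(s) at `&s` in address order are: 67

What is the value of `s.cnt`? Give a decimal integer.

51

[0]=0x67 (big-endian) → word 0x67
cnt [1+:7] = (word>>1) & 0x7f = 51  ←
err [0+:1] = (word>>0) & 0x1 = 1
cnt signed 7b, MSB=0: value = 51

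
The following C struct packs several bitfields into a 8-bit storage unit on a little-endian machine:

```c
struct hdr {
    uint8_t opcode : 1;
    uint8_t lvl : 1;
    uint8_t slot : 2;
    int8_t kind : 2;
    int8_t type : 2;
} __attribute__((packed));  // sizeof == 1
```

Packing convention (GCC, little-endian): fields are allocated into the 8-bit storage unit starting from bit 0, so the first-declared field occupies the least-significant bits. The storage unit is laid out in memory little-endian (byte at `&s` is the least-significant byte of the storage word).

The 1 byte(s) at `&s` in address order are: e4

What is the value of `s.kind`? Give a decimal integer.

-2

[0]=0xe4 (little-endian) → word 0xe4
opcode:1 @ bit 0 → (0xe4>>0)&0x1 = 0x0
lvl:1 @ bit 1 → (0xe4>>1)&0x1 = 0x0
slot:2 @ bit 2 → (0xe4>>2)&0x3 = 0x1
kind:2 @ bit 4 → (0xe4>>4)&0x3 = 0x2  ←
type:2 @ bit 6 → (0xe4>>6)&0x3 = 0x3
kind signed 2b, MSB=1: 2 - 4 = -2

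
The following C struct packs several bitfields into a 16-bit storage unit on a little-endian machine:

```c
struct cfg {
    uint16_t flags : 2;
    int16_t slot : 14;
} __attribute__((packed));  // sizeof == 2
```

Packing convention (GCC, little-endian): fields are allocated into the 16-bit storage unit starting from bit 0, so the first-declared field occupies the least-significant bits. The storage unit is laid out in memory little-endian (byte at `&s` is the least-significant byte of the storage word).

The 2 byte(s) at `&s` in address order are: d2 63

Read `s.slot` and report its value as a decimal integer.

[0]=0xd2 [1]=0x63 (little-endian) → word 0x63d2
flags:2 @ bit 0 → (0x63d2>>0)&0x3 = 0x2
slot:14 @ bit 2 → (0x63d2>>2)&0x3fff = 0x18f4  ←
slot signed 14b, MSB=0: value = 6388

6388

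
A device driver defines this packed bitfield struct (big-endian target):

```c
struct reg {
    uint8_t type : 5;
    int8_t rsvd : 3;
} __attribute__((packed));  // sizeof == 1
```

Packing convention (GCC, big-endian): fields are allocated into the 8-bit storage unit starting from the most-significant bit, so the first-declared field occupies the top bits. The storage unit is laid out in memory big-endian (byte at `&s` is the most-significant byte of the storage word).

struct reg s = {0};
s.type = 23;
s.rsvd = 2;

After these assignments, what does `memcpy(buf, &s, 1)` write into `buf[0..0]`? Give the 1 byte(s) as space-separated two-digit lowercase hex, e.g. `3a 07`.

ba

type:5 = 23 → 0x17 << 3 → word 0xb8
rsvd:3 = 2 → 0x2 << 0 → word 0xba
word = 0xba → big-endian bytes:
  [0]=0xba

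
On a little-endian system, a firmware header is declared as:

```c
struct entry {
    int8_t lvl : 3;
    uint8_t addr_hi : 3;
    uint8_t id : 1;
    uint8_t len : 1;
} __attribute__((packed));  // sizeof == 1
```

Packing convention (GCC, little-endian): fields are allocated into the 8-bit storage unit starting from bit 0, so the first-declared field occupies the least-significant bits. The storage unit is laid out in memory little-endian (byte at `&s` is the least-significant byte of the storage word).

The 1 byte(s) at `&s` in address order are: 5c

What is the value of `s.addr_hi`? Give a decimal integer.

[0]=0x5c (little-endian) → word 0x5c
lvl [0+:3] = (word>>0) & 0x7 = 4
addr_hi [3+:3] = (word>>3) & 0x7 = 3  ←
id [6+:1] = (word>>6) & 0x1 = 1
len [7+:1] = (word>>7) & 0x1 = 0

3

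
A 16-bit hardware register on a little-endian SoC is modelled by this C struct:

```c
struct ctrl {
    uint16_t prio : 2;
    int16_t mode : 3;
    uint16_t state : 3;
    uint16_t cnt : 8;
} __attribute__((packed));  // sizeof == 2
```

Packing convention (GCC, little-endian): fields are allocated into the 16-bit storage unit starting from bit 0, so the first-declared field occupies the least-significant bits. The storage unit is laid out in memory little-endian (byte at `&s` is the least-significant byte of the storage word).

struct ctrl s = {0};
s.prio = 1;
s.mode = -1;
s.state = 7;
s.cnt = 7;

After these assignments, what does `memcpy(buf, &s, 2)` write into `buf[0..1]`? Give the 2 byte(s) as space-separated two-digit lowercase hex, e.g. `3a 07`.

fd 07

prio:2 = 1 → 0x1 << 0 → word 0x0001
mode:3 = -1 → 0x7 << 2 → word 0x001d
state:3 = 7 → 0x7 << 5 → word 0x00fd
cnt:8 = 7 → 0x7 << 8 → word 0x07fd
word = 0x07fd → little-endian bytes:
  [0]=0xfd  [1]=0x07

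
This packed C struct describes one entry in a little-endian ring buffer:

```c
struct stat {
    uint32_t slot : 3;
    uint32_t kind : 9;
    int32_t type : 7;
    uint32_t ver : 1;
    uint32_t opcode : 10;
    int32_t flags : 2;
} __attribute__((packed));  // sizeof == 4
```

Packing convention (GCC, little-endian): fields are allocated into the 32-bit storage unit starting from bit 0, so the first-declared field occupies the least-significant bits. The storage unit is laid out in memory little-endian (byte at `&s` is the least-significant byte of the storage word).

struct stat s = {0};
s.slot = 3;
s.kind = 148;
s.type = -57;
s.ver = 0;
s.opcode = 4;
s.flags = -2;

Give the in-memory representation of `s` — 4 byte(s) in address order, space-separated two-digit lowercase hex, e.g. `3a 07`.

[0+:3] slot=3 & 0x7 = 0x3; word=0x00000003
[3+:9] kind=148 & 0x1ff = 0x94; word=0x000004a3
[12+:7] type=-57 & 0x7f = 0x47; word=0x000474a3
[19+:1] ver=0 & 0x1 = 0x0; word=0x000474a3
[20+:10] opcode=4 & 0x3ff = 0x4; word=0x004474a3
[30+:2] flags=-2 & 0x3 = 0x2; word=0x804474a3
word = 0x804474a3 → little-endian bytes:
  [0]=0xa3  [1]=0x74  [2]=0x44  [3]=0x80

a3 74 44 80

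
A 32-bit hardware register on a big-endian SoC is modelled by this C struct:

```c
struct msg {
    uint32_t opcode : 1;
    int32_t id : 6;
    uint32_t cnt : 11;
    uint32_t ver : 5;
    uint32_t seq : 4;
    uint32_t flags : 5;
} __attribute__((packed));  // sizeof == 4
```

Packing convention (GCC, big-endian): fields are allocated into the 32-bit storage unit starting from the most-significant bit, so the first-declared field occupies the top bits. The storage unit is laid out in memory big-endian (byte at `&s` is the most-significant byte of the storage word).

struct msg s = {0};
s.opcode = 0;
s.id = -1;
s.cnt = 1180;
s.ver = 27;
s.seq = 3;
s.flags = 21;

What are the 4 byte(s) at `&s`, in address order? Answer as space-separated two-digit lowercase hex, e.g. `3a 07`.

opcode (1b) val=0 bits=0x0 at bit 31: 0x00000000
id (6b) val=-1 bits=0x3f at bit 25: 0x7e000000
cnt (11b) val=1180 bits=0x49c at bit 14: 0x7f270000
ver (5b) val=27 bits=0x1b at bit 9: 0x7f273600
seq (4b) val=3 bits=0x3 at bit 5: 0x7f273660
flags (5b) val=21 bits=0x15 at bit 0: 0x7f273675
word = 0x7f273675 → big-endian bytes:
  [0]=0x7f  [1]=0x27  [2]=0x36  [3]=0x75

7f 27 36 75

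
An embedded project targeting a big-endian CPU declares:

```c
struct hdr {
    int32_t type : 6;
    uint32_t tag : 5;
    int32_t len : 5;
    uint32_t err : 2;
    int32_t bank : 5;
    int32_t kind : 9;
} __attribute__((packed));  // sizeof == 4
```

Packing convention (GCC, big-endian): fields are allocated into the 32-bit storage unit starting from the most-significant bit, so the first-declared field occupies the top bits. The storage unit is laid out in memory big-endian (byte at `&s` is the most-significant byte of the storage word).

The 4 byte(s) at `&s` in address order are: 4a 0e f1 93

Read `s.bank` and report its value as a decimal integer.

-8

[0]=0x4a [1]=0x0e [2]=0xf1 [3]=0x93 (big-endian) → word 0x4a0ef193
type:6 @ bit 26 → (0x4a0ef193>>26)&0x3f = 0x12
tag:5 @ bit 21 → (0x4a0ef193>>21)&0x1f = 0x10
len:5 @ bit 16 → (0x4a0ef193>>16)&0x1f = 0xe
err:2 @ bit 14 → (0x4a0ef193>>14)&0x3 = 0x3
bank:5 @ bit 9 → (0x4a0ef193>>9)&0x1f = 0x18  ←
kind:9 @ bit 0 → (0x4a0ef193>>0)&0x1ff = 0x193
bank signed 5b, MSB=1: 24 - 32 = -8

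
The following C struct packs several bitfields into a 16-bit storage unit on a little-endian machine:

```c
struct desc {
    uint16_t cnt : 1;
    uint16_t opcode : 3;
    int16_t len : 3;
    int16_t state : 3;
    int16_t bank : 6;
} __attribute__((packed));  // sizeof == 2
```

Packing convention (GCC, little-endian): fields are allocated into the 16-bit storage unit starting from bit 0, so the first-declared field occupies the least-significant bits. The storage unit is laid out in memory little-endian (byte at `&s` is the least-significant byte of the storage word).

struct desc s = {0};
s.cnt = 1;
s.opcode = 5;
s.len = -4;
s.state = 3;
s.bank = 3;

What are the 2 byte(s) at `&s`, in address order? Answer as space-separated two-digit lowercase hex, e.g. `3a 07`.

cnt:1 = 1 → 0x1 << 0 → word 0x0001
opcode:3 = 5 → 0x5 << 1 → word 0x000b
len:3 = -4 → 0x4 << 4 → word 0x004b
state:3 = 3 → 0x3 << 7 → word 0x01cb
bank:6 = 3 → 0x3 << 10 → word 0x0dcb
word = 0x0dcb → little-endian bytes:
  [0]=0xcb  [1]=0x0d

cb 0d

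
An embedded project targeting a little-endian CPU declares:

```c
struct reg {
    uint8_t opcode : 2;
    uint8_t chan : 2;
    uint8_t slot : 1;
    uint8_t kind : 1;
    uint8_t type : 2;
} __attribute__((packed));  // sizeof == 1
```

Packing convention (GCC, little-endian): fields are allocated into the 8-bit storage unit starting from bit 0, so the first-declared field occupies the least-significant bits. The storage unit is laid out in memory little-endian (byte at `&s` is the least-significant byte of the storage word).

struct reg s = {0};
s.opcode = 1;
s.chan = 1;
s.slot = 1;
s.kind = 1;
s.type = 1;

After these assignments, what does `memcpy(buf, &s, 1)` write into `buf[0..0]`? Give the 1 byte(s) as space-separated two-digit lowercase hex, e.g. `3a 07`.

[0+:2] opcode=1 & 0x3 = 0x1; word=0x01
[2+:2] chan=1 & 0x3 = 0x1; word=0x05
[4+:1] slot=1 & 0x1 = 0x1; word=0x15
[5+:1] kind=1 & 0x1 = 0x1; word=0x35
[6+:2] type=1 & 0x3 = 0x1; word=0x75
word = 0x75 → little-endian bytes:
  [0]=0x75

75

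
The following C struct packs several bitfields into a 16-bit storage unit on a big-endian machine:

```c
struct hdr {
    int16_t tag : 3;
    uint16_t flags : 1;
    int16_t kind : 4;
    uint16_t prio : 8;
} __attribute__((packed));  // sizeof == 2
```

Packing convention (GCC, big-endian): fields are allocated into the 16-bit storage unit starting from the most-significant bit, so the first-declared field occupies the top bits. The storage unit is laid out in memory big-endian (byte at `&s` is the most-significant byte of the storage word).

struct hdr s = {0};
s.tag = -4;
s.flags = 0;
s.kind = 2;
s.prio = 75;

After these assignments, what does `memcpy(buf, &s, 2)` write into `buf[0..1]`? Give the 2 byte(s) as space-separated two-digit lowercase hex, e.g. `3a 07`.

[13+:3] tag=-4 & 0x7 = 0x4; word=0x8000
[12+:1] flags=0 & 0x1 = 0x0; word=0x8000
[8+:4] kind=2 & 0xf = 0x2; word=0x8200
[0+:8] prio=75 & 0xff = 0x4b; word=0x824b
word = 0x824b → big-endian bytes:
  [0]=0x82  [1]=0x4b

82 4b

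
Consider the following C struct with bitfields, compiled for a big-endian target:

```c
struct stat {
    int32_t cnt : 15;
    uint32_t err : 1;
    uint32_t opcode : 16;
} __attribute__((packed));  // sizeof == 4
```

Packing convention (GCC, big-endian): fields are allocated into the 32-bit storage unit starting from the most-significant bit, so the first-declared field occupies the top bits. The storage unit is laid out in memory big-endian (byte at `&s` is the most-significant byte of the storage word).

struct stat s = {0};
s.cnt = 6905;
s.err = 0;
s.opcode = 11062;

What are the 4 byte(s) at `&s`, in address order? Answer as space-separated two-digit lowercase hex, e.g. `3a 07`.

35 f2 2b 36

[17+:15] cnt=6905 & 0x7fff = 0x1af9; word=0x35f20000
[16+:1] err=0 & 0x1 = 0x0; word=0x35f20000
[0+:16] opcode=11062 & 0xffff = 0x2b36; word=0x35f22b36
word = 0x35f22b36 → big-endian bytes:
  [0]=0x35  [1]=0xf2  [2]=0x2b  [3]=0x36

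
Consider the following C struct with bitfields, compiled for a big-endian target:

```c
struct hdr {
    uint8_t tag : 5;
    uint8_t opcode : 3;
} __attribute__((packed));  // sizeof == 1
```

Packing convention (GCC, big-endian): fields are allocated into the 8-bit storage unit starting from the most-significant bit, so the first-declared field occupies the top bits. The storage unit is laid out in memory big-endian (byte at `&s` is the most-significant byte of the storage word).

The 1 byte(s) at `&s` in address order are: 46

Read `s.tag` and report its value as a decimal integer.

[0]=0x46 (big-endian) → word 0x46
tag [3+:5] = (word>>3) & 0x1f = 8  ←
opcode [0+:3] = (word>>0) & 0x7 = 6

8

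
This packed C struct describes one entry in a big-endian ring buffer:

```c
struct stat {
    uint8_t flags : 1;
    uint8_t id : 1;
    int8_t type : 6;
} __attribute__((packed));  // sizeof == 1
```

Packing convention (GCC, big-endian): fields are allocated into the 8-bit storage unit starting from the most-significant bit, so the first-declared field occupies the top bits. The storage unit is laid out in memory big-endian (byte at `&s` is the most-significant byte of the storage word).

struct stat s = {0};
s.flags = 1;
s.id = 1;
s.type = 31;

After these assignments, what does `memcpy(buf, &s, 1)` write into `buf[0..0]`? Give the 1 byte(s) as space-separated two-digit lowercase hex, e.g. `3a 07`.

flags (1b) val=1 bits=0x1 at bit 7: 0x80
id (1b) val=1 bits=0x1 at bit 6: 0xc0
type (6b) val=31 bits=0x1f at bit 0: 0xdf
word = 0xdf → big-endian bytes:
  [0]=0xdf

df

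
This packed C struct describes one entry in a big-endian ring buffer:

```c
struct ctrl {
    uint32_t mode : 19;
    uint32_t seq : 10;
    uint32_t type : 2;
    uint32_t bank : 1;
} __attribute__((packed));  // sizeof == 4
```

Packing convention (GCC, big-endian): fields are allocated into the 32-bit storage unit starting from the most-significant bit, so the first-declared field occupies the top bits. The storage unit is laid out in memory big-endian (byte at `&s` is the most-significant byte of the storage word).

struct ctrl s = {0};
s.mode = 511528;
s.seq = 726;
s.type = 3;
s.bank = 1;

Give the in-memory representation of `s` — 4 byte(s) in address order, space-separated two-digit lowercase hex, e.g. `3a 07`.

f9 c5 16 b7

mode:19 = 511528 → 0x7ce28 << 13 → word 0xf9c50000
seq:10 = 726 → 0x2d6 << 3 → word 0xf9c516b0
type:2 = 3 → 0x3 << 1 → word 0xf9c516b6
bank:1 = 1 → 0x1 << 0 → word 0xf9c516b7
word = 0xf9c516b7 → big-endian bytes:
  [0]=0xf9  [1]=0xc5  [2]=0x16  [3]=0xb7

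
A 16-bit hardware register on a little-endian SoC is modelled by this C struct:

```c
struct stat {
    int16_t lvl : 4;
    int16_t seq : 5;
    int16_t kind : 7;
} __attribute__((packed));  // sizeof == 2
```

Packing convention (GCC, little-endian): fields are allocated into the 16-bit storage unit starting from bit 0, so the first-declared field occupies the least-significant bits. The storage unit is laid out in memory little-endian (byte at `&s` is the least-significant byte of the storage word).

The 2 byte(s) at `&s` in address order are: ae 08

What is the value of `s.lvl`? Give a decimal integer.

[0]=0xae [1]=0x08 (little-endian) → word 0x08ae
lvl [0+:4] = (word>>0) & 0xf = 14  ←
seq [4+:5] = (word>>4) & 0x1f = 10
kind [9+:7] = (word>>9) & 0x7f = 4
lvl signed 4b, MSB=1: 14 - 16 = -2

-2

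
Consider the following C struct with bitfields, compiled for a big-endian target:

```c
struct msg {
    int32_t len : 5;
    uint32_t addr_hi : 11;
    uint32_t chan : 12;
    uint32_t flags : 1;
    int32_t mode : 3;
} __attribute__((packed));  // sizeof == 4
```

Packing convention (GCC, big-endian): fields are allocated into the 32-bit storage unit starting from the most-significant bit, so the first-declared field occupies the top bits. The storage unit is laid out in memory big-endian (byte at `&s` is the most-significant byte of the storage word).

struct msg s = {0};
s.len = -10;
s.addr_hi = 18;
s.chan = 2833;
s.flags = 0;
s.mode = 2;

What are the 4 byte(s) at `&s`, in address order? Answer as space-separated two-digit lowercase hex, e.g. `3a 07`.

b0 12 b1 12

len:5 = -10 → 0x16 << 27 → word 0xb0000000
addr_hi:11 = 18 → 0x12 << 16 → word 0xb0120000
chan:12 = 2833 → 0xb11 << 4 → word 0xb012b110
flags:1 = 0 → 0x0 << 3 → word 0xb012b110
mode:3 = 2 → 0x2 << 0 → word 0xb012b112
word = 0xb012b112 → big-endian bytes:
  [0]=0xb0  [1]=0x12  [2]=0xb1  [3]=0x12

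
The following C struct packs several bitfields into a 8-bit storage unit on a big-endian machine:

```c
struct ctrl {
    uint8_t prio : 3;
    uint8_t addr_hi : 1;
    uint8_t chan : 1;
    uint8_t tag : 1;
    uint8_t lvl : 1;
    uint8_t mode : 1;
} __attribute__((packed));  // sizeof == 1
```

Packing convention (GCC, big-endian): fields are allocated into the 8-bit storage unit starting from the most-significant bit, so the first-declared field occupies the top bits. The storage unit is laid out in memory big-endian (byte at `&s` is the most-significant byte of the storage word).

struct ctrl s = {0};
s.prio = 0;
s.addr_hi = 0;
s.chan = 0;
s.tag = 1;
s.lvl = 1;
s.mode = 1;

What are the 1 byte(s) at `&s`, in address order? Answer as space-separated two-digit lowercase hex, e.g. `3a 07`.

prio (3b) val=0 bits=0x0 at bit 5: 0x00
addr_hi (1b) val=0 bits=0x0 at bit 4: 0x00
chan (1b) val=0 bits=0x0 at bit 3: 0x00
tag (1b) val=1 bits=0x1 at bit 2: 0x04
lvl (1b) val=1 bits=0x1 at bit 1: 0x06
mode (1b) val=1 bits=0x1 at bit 0: 0x07
word = 0x07 → big-endian bytes:
  [0]=0x07

07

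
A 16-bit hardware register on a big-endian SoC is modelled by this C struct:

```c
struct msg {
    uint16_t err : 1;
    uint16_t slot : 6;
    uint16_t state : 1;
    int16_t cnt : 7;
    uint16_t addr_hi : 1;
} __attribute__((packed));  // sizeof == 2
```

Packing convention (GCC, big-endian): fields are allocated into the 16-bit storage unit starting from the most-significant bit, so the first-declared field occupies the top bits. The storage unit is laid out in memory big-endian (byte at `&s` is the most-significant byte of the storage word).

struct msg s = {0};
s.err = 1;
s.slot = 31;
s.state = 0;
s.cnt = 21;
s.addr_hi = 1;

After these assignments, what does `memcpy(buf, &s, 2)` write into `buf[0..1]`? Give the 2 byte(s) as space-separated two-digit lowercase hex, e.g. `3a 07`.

[15+:1] err=1 & 0x1 = 0x1; word=0x8000
[9+:6] slot=31 & 0x3f = 0x1f; word=0xbe00
[8+:1] state=0 & 0x1 = 0x0; word=0xbe00
[1+:7] cnt=21 & 0x7f = 0x15; word=0xbe2a
[0+:1] addr_hi=1 & 0x1 = 0x1; word=0xbe2b
word = 0xbe2b → big-endian bytes:
  [0]=0xbe  [1]=0x2b

be 2b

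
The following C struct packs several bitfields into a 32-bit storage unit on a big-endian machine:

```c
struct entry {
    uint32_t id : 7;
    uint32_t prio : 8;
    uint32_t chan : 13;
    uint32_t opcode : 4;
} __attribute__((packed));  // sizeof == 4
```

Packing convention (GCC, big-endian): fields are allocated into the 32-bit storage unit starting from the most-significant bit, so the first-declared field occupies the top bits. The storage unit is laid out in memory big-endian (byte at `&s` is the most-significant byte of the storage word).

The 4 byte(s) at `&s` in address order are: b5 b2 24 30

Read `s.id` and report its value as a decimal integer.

[0]=0xb5 [1]=0xb2 [2]=0x24 [3]=0x30 (big-endian) → word 0xb5b22430
id [25+:7] = (word>>25) & 0x7f = 90  ←
prio [17+:8] = (word>>17) & 0xff = 217
chan [4+:13] = (word>>4) & 0x1fff = 579
opcode [0+:4] = (word>>0) & 0xf = 0

90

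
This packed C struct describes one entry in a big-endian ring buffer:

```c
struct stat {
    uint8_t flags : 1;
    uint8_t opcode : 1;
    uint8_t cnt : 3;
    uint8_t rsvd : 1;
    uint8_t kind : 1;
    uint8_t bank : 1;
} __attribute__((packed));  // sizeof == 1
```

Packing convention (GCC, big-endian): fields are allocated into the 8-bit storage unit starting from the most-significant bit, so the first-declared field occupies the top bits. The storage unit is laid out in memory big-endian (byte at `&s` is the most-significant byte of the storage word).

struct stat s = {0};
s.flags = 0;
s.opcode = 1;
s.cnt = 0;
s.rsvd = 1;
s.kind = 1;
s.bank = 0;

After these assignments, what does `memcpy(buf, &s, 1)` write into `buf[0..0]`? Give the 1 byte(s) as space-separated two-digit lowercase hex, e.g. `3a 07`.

flags:1 = 0 → 0x0 << 7 → word 0x00
opcode:1 = 1 → 0x1 << 6 → word 0x40
cnt:3 = 0 → 0x0 << 3 → word 0x40
rsvd:1 = 1 → 0x1 << 2 → word 0x44
kind:1 = 1 → 0x1 << 1 → word 0x46
bank:1 = 0 → 0x0 << 0 → word 0x46
word = 0x46 → big-endian bytes:
  [0]=0x46

46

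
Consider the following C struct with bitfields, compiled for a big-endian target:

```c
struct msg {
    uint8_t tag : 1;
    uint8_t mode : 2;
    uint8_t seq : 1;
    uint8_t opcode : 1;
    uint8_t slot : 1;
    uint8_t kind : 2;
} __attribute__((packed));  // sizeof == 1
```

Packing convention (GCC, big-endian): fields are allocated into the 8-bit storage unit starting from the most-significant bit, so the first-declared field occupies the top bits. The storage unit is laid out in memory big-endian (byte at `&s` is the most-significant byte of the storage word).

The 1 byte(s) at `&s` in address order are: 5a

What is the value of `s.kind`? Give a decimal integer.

[0]=0x5a (big-endian) → word 0x5a
tag:1 @ bit 7 → (0x5a>>7)&0x1 = 0x0
mode:2 @ bit 5 → (0x5a>>5)&0x3 = 0x2
seq:1 @ bit 4 → (0x5a>>4)&0x1 = 0x1
opcode:1 @ bit 3 → (0x5a>>3)&0x1 = 0x1
slot:1 @ bit 2 → (0x5a>>2)&0x1 = 0x0
kind:2 @ bit 0 → (0x5a>>0)&0x3 = 0x2  ←

2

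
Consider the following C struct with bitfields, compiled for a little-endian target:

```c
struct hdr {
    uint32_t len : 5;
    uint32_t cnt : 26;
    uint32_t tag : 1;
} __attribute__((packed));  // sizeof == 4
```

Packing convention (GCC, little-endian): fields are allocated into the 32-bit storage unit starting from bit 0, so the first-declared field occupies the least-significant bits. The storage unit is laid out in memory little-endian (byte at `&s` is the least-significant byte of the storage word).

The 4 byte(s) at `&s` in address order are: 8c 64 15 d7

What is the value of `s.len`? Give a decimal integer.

12

[0]=0x8c [1]=0x64 [2]=0x15 [3]=0xd7 (little-endian) → word 0xd715648c
len [0+:5] = (word>>0) & 0x1f = 12  ←
cnt [5+:26] = (word>>5) & 0x3ffffff = 45656868
tag [31+:1] = (word>>31) & 0x1 = 1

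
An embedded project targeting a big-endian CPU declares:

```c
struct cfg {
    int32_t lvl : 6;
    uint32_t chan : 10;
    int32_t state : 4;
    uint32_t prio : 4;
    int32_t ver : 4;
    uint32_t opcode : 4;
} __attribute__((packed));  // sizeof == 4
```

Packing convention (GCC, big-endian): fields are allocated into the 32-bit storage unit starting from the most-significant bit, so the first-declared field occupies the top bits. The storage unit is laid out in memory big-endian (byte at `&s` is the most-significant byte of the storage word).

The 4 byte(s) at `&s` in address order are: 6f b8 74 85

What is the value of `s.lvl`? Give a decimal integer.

[0]=0x6f [1]=0xb8 [2]=0x74 [3]=0x85 (big-endian) → word 0x6fb87485
lvl [26+:6] = (word>>26) & 0x3f = 27  ←
chan [16+:10] = (word>>16) & 0x3ff = 952
state [12+:4] = (word>>12) & 0xf = 7
prio [8+:4] = (word>>8) & 0xf = 4
ver [4+:4] = (word>>4) & 0xf = 8
opcode [0+:4] = (word>>0) & 0xf = 5
lvl signed 6b, MSB=0: value = 27

27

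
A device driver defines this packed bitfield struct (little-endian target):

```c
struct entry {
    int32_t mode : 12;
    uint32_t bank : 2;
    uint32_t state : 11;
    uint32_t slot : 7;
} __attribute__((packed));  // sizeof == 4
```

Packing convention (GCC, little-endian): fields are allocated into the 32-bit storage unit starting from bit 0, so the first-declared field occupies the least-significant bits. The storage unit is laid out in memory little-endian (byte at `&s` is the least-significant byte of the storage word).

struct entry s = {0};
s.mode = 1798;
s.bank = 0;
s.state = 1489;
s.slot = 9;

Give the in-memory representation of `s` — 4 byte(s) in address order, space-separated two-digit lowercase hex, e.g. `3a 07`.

[0+:12] mode=1798 & 0xfff = 0x706; word=0x00000706
[12+:2] bank=0 & 0x3 = 0x0; word=0x00000706
[14+:11] state=1489 & 0x7ff = 0x5d1; word=0x01744706
[25+:7] slot=9 & 0x7f = 0x9; word=0x13744706
word = 0x13744706 → little-endian bytes:
  [0]=0x06  [1]=0x47  [2]=0x74  [3]=0x13

06 47 74 13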